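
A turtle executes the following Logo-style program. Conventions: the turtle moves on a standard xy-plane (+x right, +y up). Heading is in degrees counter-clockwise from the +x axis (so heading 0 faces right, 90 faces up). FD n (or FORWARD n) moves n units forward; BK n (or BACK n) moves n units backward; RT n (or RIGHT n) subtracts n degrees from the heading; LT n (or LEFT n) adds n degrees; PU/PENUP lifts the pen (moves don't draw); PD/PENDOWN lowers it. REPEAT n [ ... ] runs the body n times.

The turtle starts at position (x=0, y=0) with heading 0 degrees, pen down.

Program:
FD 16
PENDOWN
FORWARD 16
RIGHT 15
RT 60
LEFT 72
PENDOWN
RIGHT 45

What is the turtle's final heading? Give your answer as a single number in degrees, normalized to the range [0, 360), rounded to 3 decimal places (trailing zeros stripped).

Executing turtle program step by step:
Start: pos=(0,0), heading=0, pen down
FD 16: (0,0) -> (16,0) [heading=0, draw]
PD: pen down
FD 16: (16,0) -> (32,0) [heading=0, draw]
RT 15: heading 0 -> 345
RT 60: heading 345 -> 285
LT 72: heading 285 -> 357
PD: pen down
RT 45: heading 357 -> 312
Final: pos=(32,0), heading=312, 2 segment(s) drawn

Answer: 312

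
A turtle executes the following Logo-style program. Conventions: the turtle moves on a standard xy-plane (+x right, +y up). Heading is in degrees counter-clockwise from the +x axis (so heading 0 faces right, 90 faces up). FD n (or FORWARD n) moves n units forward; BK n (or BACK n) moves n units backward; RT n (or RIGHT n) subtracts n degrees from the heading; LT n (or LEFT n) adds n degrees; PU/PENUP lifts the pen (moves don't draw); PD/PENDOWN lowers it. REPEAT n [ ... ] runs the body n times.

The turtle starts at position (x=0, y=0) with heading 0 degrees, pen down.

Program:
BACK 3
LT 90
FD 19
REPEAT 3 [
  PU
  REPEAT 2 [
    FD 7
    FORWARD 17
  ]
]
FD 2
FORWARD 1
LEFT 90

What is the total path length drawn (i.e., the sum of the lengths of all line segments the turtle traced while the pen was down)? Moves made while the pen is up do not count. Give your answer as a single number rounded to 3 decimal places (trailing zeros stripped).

Executing turtle program step by step:
Start: pos=(0,0), heading=0, pen down
BK 3: (0,0) -> (-3,0) [heading=0, draw]
LT 90: heading 0 -> 90
FD 19: (-3,0) -> (-3,19) [heading=90, draw]
REPEAT 3 [
  -- iteration 1/3 --
  PU: pen up
  REPEAT 2 [
    -- iteration 1/2 --
    FD 7: (-3,19) -> (-3,26) [heading=90, move]
    FD 17: (-3,26) -> (-3,43) [heading=90, move]
    -- iteration 2/2 --
    FD 7: (-3,43) -> (-3,50) [heading=90, move]
    FD 17: (-3,50) -> (-3,67) [heading=90, move]
  ]
  -- iteration 2/3 --
  PU: pen up
  REPEAT 2 [
    -- iteration 1/2 --
    FD 7: (-3,67) -> (-3,74) [heading=90, move]
    FD 17: (-3,74) -> (-3,91) [heading=90, move]
    -- iteration 2/2 --
    FD 7: (-3,91) -> (-3,98) [heading=90, move]
    FD 17: (-3,98) -> (-3,115) [heading=90, move]
  ]
  -- iteration 3/3 --
  PU: pen up
  REPEAT 2 [
    -- iteration 1/2 --
    FD 7: (-3,115) -> (-3,122) [heading=90, move]
    FD 17: (-3,122) -> (-3,139) [heading=90, move]
    -- iteration 2/2 --
    FD 7: (-3,139) -> (-3,146) [heading=90, move]
    FD 17: (-3,146) -> (-3,163) [heading=90, move]
  ]
]
FD 2: (-3,163) -> (-3,165) [heading=90, move]
FD 1: (-3,165) -> (-3,166) [heading=90, move]
LT 90: heading 90 -> 180
Final: pos=(-3,166), heading=180, 2 segment(s) drawn

Segment lengths:
  seg 1: (0,0) -> (-3,0), length = 3
  seg 2: (-3,0) -> (-3,19), length = 19
Total = 22

Answer: 22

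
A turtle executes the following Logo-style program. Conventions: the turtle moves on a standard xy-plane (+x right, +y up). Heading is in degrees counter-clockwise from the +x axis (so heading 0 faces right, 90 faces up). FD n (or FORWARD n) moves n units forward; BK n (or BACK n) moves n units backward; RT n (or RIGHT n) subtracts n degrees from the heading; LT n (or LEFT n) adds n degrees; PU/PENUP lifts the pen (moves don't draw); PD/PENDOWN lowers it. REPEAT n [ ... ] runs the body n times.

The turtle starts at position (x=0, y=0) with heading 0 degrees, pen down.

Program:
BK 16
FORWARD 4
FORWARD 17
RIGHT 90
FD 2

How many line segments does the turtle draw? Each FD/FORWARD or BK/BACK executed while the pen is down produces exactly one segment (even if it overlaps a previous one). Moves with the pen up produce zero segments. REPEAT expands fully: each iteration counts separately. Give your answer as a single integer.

Answer: 4

Derivation:
Executing turtle program step by step:
Start: pos=(0,0), heading=0, pen down
BK 16: (0,0) -> (-16,0) [heading=0, draw]
FD 4: (-16,0) -> (-12,0) [heading=0, draw]
FD 17: (-12,0) -> (5,0) [heading=0, draw]
RT 90: heading 0 -> 270
FD 2: (5,0) -> (5,-2) [heading=270, draw]
Final: pos=(5,-2), heading=270, 4 segment(s) drawn
Segments drawn: 4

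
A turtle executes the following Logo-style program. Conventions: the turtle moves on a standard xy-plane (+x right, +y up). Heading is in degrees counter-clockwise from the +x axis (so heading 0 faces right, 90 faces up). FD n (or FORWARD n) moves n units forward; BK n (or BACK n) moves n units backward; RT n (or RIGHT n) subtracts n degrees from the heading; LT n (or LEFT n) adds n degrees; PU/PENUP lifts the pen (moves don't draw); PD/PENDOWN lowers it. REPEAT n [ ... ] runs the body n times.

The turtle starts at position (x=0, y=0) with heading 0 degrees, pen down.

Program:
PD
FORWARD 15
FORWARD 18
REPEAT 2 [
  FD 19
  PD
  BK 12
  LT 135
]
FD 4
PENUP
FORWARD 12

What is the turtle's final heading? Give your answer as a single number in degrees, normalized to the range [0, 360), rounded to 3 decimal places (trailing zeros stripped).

Answer: 270

Derivation:
Executing turtle program step by step:
Start: pos=(0,0), heading=0, pen down
PD: pen down
FD 15: (0,0) -> (15,0) [heading=0, draw]
FD 18: (15,0) -> (33,0) [heading=0, draw]
REPEAT 2 [
  -- iteration 1/2 --
  FD 19: (33,0) -> (52,0) [heading=0, draw]
  PD: pen down
  BK 12: (52,0) -> (40,0) [heading=0, draw]
  LT 135: heading 0 -> 135
  -- iteration 2/2 --
  FD 19: (40,0) -> (26.565,13.435) [heading=135, draw]
  PD: pen down
  BK 12: (26.565,13.435) -> (35.05,4.95) [heading=135, draw]
  LT 135: heading 135 -> 270
]
FD 4: (35.05,4.95) -> (35.05,0.95) [heading=270, draw]
PU: pen up
FD 12: (35.05,0.95) -> (35.05,-11.05) [heading=270, move]
Final: pos=(35.05,-11.05), heading=270, 7 segment(s) drawn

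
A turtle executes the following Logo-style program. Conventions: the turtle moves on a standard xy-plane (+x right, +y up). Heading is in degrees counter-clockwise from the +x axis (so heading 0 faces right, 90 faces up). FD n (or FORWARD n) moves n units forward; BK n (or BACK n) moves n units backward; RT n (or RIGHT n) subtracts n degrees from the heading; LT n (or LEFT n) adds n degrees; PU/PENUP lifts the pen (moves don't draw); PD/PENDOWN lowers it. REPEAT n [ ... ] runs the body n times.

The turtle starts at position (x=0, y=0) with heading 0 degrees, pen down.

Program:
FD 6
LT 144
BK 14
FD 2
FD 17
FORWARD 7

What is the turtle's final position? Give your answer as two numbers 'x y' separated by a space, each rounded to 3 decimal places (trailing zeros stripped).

Executing turtle program step by step:
Start: pos=(0,0), heading=0, pen down
FD 6: (0,0) -> (6,0) [heading=0, draw]
LT 144: heading 0 -> 144
BK 14: (6,0) -> (17.326,-8.229) [heading=144, draw]
FD 2: (17.326,-8.229) -> (15.708,-7.053) [heading=144, draw]
FD 17: (15.708,-7.053) -> (1.955,2.939) [heading=144, draw]
FD 7: (1.955,2.939) -> (-3.708,7.053) [heading=144, draw]
Final: pos=(-3.708,7.053), heading=144, 5 segment(s) drawn

Answer: -3.708 7.053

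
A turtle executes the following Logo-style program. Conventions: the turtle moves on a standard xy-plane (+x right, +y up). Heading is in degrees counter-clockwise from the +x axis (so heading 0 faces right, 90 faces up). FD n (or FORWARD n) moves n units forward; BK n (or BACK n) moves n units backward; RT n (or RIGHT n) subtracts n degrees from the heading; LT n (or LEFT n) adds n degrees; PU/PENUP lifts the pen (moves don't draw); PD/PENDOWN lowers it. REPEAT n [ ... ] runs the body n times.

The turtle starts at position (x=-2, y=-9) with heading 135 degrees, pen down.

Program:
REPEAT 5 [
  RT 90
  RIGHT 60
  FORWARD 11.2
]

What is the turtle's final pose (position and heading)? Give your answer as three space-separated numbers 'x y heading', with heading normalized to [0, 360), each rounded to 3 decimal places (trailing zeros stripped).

Executing turtle program step by step:
Start: pos=(-2,-9), heading=135, pen down
REPEAT 5 [
  -- iteration 1/5 --
  RT 90: heading 135 -> 45
  RT 60: heading 45 -> 345
  FD 11.2: (-2,-9) -> (8.818,-11.899) [heading=345, draw]
  -- iteration 2/5 --
  RT 90: heading 345 -> 255
  RT 60: heading 255 -> 195
  FD 11.2: (8.818,-11.899) -> (-2,-14.798) [heading=195, draw]
  -- iteration 3/5 --
  RT 90: heading 195 -> 105
  RT 60: heading 105 -> 45
  FD 11.2: (-2,-14.798) -> (5.92,-6.878) [heading=45, draw]
  -- iteration 4/5 --
  RT 90: heading 45 -> 315
  RT 60: heading 315 -> 255
  FD 11.2: (5.92,-6.878) -> (3.021,-17.696) [heading=255, draw]
  -- iteration 5/5 --
  RT 90: heading 255 -> 165
  RT 60: heading 165 -> 105
  FD 11.2: (3.021,-17.696) -> (0.122,-6.878) [heading=105, draw]
]
Final: pos=(0.122,-6.878), heading=105, 5 segment(s) drawn

Answer: 0.122 -6.878 105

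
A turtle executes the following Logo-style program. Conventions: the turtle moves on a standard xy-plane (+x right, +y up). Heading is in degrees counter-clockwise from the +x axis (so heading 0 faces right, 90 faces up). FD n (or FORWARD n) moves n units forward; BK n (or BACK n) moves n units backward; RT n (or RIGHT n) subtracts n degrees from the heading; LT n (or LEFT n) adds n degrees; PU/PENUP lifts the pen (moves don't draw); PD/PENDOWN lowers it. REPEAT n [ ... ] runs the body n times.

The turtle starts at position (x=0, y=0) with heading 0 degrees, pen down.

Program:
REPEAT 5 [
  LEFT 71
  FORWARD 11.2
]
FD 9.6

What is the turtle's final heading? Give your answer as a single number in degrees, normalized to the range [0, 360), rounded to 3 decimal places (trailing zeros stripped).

Answer: 355

Derivation:
Executing turtle program step by step:
Start: pos=(0,0), heading=0, pen down
REPEAT 5 [
  -- iteration 1/5 --
  LT 71: heading 0 -> 71
  FD 11.2: (0,0) -> (3.646,10.59) [heading=71, draw]
  -- iteration 2/5 --
  LT 71: heading 71 -> 142
  FD 11.2: (3.646,10.59) -> (-5.179,17.485) [heading=142, draw]
  -- iteration 3/5 --
  LT 71: heading 142 -> 213
  FD 11.2: (-5.179,17.485) -> (-14.572,11.385) [heading=213, draw]
  -- iteration 4/5 --
  LT 71: heading 213 -> 284
  FD 11.2: (-14.572,11.385) -> (-11.863,0.518) [heading=284, draw]
  -- iteration 5/5 --
  LT 71: heading 284 -> 355
  FD 11.2: (-11.863,0.518) -> (-0.706,-0.458) [heading=355, draw]
]
FD 9.6: (-0.706,-0.458) -> (8.858,-1.295) [heading=355, draw]
Final: pos=(8.858,-1.295), heading=355, 6 segment(s) drawn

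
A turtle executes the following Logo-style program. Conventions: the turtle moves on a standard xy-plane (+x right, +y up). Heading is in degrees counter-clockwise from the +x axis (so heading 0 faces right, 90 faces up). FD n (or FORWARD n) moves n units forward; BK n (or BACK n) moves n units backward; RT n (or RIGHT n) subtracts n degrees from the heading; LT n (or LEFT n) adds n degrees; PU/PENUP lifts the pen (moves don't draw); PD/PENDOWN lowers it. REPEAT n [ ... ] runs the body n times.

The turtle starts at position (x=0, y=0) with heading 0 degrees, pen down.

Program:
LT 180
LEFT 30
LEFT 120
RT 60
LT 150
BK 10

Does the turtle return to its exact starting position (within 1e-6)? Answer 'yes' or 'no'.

Executing turtle program step by step:
Start: pos=(0,0), heading=0, pen down
LT 180: heading 0 -> 180
LT 30: heading 180 -> 210
LT 120: heading 210 -> 330
RT 60: heading 330 -> 270
LT 150: heading 270 -> 60
BK 10: (0,0) -> (-5,-8.66) [heading=60, draw]
Final: pos=(-5,-8.66), heading=60, 1 segment(s) drawn

Start position: (0, 0)
Final position: (-5, -8.66)
Distance = 10; >= 1e-6 -> NOT closed

Answer: no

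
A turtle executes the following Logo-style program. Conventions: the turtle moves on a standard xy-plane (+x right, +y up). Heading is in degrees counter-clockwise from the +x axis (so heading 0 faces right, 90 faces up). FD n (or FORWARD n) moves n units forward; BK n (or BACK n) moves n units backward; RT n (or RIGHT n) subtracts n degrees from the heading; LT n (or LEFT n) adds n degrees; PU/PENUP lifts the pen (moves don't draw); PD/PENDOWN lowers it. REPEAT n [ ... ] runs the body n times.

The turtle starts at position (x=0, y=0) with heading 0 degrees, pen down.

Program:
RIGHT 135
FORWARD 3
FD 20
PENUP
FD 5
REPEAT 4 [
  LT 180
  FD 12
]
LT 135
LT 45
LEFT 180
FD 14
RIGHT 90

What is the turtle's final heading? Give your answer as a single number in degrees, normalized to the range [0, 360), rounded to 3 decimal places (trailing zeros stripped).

Answer: 135

Derivation:
Executing turtle program step by step:
Start: pos=(0,0), heading=0, pen down
RT 135: heading 0 -> 225
FD 3: (0,0) -> (-2.121,-2.121) [heading=225, draw]
FD 20: (-2.121,-2.121) -> (-16.263,-16.263) [heading=225, draw]
PU: pen up
FD 5: (-16.263,-16.263) -> (-19.799,-19.799) [heading=225, move]
REPEAT 4 [
  -- iteration 1/4 --
  LT 180: heading 225 -> 45
  FD 12: (-19.799,-19.799) -> (-11.314,-11.314) [heading=45, move]
  -- iteration 2/4 --
  LT 180: heading 45 -> 225
  FD 12: (-11.314,-11.314) -> (-19.799,-19.799) [heading=225, move]
  -- iteration 3/4 --
  LT 180: heading 225 -> 45
  FD 12: (-19.799,-19.799) -> (-11.314,-11.314) [heading=45, move]
  -- iteration 4/4 --
  LT 180: heading 45 -> 225
  FD 12: (-11.314,-11.314) -> (-19.799,-19.799) [heading=225, move]
]
LT 135: heading 225 -> 0
LT 45: heading 0 -> 45
LT 180: heading 45 -> 225
FD 14: (-19.799,-19.799) -> (-29.698,-29.698) [heading=225, move]
RT 90: heading 225 -> 135
Final: pos=(-29.698,-29.698), heading=135, 2 segment(s) drawn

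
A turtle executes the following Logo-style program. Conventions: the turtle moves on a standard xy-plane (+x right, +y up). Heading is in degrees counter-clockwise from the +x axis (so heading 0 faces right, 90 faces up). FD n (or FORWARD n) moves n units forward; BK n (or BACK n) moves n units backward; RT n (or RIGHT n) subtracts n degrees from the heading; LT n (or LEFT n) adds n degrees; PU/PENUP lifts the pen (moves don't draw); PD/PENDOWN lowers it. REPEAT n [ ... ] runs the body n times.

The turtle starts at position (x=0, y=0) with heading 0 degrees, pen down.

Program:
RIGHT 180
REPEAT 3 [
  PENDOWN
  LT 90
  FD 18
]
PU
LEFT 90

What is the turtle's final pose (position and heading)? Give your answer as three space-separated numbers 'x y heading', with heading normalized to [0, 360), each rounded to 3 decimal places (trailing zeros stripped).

Answer: 18 0 180

Derivation:
Executing turtle program step by step:
Start: pos=(0,0), heading=0, pen down
RT 180: heading 0 -> 180
REPEAT 3 [
  -- iteration 1/3 --
  PD: pen down
  LT 90: heading 180 -> 270
  FD 18: (0,0) -> (0,-18) [heading=270, draw]
  -- iteration 2/3 --
  PD: pen down
  LT 90: heading 270 -> 0
  FD 18: (0,-18) -> (18,-18) [heading=0, draw]
  -- iteration 3/3 --
  PD: pen down
  LT 90: heading 0 -> 90
  FD 18: (18,-18) -> (18,0) [heading=90, draw]
]
PU: pen up
LT 90: heading 90 -> 180
Final: pos=(18,0), heading=180, 3 segment(s) drawn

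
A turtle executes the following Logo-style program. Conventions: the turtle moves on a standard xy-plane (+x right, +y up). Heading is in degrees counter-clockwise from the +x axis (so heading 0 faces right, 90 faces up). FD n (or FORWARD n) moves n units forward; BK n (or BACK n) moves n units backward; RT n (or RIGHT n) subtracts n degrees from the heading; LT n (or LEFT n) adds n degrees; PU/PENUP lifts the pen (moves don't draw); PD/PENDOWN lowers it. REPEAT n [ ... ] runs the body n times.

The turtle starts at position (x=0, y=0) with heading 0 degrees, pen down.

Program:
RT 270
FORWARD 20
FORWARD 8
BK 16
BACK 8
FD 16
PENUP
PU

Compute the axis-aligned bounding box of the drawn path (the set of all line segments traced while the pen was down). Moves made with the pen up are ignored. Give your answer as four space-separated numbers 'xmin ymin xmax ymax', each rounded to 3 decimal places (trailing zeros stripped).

Executing turtle program step by step:
Start: pos=(0,0), heading=0, pen down
RT 270: heading 0 -> 90
FD 20: (0,0) -> (0,20) [heading=90, draw]
FD 8: (0,20) -> (0,28) [heading=90, draw]
BK 16: (0,28) -> (0,12) [heading=90, draw]
BK 8: (0,12) -> (0,4) [heading=90, draw]
FD 16: (0,4) -> (0,20) [heading=90, draw]
PU: pen up
PU: pen up
Final: pos=(0,20), heading=90, 5 segment(s) drawn

Segment endpoints: x in {0, 0, 0, 0, 0}, y in {0, 4, 12, 20, 28}
xmin=0, ymin=0, xmax=0, ymax=28

Answer: 0 0 0 28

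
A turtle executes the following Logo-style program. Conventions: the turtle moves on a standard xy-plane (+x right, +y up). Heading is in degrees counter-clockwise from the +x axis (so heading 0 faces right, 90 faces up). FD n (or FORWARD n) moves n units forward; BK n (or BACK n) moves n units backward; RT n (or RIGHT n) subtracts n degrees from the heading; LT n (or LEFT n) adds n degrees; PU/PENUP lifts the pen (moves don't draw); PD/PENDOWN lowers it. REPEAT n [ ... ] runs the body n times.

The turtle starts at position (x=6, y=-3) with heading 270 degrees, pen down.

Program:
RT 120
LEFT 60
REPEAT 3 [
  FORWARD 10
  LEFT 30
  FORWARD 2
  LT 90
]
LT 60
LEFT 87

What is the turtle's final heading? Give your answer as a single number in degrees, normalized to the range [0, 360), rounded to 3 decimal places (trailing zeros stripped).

Executing turtle program step by step:
Start: pos=(6,-3), heading=270, pen down
RT 120: heading 270 -> 150
LT 60: heading 150 -> 210
REPEAT 3 [
  -- iteration 1/3 --
  FD 10: (6,-3) -> (-2.66,-8) [heading=210, draw]
  LT 30: heading 210 -> 240
  FD 2: (-2.66,-8) -> (-3.66,-9.732) [heading=240, draw]
  LT 90: heading 240 -> 330
  -- iteration 2/3 --
  FD 10: (-3.66,-9.732) -> (5,-14.732) [heading=330, draw]
  LT 30: heading 330 -> 0
  FD 2: (5,-14.732) -> (7,-14.732) [heading=0, draw]
  LT 90: heading 0 -> 90
  -- iteration 3/3 --
  FD 10: (7,-14.732) -> (7,-4.732) [heading=90, draw]
  LT 30: heading 90 -> 120
  FD 2: (7,-4.732) -> (6,-3) [heading=120, draw]
  LT 90: heading 120 -> 210
]
LT 60: heading 210 -> 270
LT 87: heading 270 -> 357
Final: pos=(6,-3), heading=357, 6 segment(s) drawn

Answer: 357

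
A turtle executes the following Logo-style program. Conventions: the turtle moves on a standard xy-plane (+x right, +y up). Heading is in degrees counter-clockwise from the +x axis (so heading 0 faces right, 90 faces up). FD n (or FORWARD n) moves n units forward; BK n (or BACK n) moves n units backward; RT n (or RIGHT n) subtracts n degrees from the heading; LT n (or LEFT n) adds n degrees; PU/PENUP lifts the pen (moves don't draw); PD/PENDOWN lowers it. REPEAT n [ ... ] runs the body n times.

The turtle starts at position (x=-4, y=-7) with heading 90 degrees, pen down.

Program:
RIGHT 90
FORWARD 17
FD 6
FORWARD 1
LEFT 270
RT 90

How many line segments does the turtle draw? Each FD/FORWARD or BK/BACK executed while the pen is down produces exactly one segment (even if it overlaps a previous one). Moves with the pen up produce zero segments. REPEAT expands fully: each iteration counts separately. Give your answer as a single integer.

Executing turtle program step by step:
Start: pos=(-4,-7), heading=90, pen down
RT 90: heading 90 -> 0
FD 17: (-4,-7) -> (13,-7) [heading=0, draw]
FD 6: (13,-7) -> (19,-7) [heading=0, draw]
FD 1: (19,-7) -> (20,-7) [heading=0, draw]
LT 270: heading 0 -> 270
RT 90: heading 270 -> 180
Final: pos=(20,-7), heading=180, 3 segment(s) drawn
Segments drawn: 3

Answer: 3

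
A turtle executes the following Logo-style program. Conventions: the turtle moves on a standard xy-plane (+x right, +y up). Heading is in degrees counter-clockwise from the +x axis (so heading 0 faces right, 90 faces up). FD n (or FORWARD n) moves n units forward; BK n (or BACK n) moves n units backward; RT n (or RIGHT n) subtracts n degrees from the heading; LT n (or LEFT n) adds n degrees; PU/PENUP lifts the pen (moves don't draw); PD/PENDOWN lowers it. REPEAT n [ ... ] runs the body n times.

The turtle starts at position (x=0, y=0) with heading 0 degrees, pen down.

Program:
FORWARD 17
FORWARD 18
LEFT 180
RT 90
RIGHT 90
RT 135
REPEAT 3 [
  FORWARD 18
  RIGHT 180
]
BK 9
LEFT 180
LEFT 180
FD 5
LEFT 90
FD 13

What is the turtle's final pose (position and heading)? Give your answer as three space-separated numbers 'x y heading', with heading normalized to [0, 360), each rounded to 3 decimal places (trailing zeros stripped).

Executing turtle program step by step:
Start: pos=(0,0), heading=0, pen down
FD 17: (0,0) -> (17,0) [heading=0, draw]
FD 18: (17,0) -> (35,0) [heading=0, draw]
LT 180: heading 0 -> 180
RT 90: heading 180 -> 90
RT 90: heading 90 -> 0
RT 135: heading 0 -> 225
REPEAT 3 [
  -- iteration 1/3 --
  FD 18: (35,0) -> (22.272,-12.728) [heading=225, draw]
  RT 180: heading 225 -> 45
  -- iteration 2/3 --
  FD 18: (22.272,-12.728) -> (35,0) [heading=45, draw]
  RT 180: heading 45 -> 225
  -- iteration 3/3 --
  FD 18: (35,0) -> (22.272,-12.728) [heading=225, draw]
  RT 180: heading 225 -> 45
]
BK 9: (22.272,-12.728) -> (15.908,-19.092) [heading=45, draw]
LT 180: heading 45 -> 225
LT 180: heading 225 -> 45
FD 5: (15.908,-19.092) -> (19.444,-15.556) [heading=45, draw]
LT 90: heading 45 -> 135
FD 13: (19.444,-15.556) -> (10.251,-6.364) [heading=135, draw]
Final: pos=(10.251,-6.364), heading=135, 8 segment(s) drawn

Answer: 10.251 -6.364 135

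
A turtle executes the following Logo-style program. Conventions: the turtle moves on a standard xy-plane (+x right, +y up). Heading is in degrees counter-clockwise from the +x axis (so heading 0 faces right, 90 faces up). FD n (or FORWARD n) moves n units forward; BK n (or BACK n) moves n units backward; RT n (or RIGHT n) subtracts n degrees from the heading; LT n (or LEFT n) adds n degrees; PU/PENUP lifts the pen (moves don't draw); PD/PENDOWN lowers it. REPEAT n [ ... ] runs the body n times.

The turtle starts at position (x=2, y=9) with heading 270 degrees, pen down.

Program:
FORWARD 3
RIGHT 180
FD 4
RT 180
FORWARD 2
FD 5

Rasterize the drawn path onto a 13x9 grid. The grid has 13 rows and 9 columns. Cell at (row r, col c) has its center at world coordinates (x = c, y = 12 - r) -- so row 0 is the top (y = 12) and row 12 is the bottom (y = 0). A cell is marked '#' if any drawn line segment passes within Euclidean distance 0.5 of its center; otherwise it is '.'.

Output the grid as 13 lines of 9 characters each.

Segment 0: (2,9) -> (2,6)
Segment 1: (2,6) -> (2,10)
Segment 2: (2,10) -> (2,8)
Segment 3: (2,8) -> (2,3)

Answer: .........
.........
..#......
..#......
..#......
..#......
..#......
..#......
..#......
..#......
.........
.........
.........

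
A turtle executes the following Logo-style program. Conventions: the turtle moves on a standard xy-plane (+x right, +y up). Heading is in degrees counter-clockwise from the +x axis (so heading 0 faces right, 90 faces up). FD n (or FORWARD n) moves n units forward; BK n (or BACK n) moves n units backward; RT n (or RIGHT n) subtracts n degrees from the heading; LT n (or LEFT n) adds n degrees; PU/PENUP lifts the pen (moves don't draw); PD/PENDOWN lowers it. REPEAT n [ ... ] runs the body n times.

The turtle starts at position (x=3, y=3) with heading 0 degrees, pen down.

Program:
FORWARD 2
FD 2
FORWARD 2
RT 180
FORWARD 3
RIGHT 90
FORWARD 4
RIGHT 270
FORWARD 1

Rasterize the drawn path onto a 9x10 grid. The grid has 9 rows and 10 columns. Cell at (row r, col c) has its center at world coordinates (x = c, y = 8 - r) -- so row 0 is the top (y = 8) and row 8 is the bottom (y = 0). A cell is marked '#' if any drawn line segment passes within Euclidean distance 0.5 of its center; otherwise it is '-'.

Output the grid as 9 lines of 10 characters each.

Segment 0: (3,3) -> (5,3)
Segment 1: (5,3) -> (7,3)
Segment 2: (7,3) -> (9,3)
Segment 3: (9,3) -> (6,3)
Segment 4: (6,3) -> (6,7)
Segment 5: (6,7) -> (5,7)

Answer: ----------
-----##---
------#---
------#---
------#---
---#######
----------
----------
----------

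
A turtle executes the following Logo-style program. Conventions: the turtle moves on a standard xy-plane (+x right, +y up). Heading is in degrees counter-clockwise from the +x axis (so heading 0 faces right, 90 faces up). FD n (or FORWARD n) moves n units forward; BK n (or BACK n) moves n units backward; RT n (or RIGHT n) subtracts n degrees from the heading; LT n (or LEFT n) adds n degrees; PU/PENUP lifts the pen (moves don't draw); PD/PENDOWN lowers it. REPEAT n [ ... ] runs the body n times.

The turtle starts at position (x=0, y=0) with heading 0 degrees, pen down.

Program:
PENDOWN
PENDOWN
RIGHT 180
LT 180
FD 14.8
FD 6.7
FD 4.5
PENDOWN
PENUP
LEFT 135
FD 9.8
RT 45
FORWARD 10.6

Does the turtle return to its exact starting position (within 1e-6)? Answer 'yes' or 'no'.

Executing turtle program step by step:
Start: pos=(0,0), heading=0, pen down
PD: pen down
PD: pen down
RT 180: heading 0 -> 180
LT 180: heading 180 -> 0
FD 14.8: (0,0) -> (14.8,0) [heading=0, draw]
FD 6.7: (14.8,0) -> (21.5,0) [heading=0, draw]
FD 4.5: (21.5,0) -> (26,0) [heading=0, draw]
PD: pen down
PU: pen up
LT 135: heading 0 -> 135
FD 9.8: (26,0) -> (19.07,6.93) [heading=135, move]
RT 45: heading 135 -> 90
FD 10.6: (19.07,6.93) -> (19.07,17.53) [heading=90, move]
Final: pos=(19.07,17.53), heading=90, 3 segment(s) drawn

Start position: (0, 0)
Final position: (19.07, 17.53)
Distance = 25.903; >= 1e-6 -> NOT closed

Answer: no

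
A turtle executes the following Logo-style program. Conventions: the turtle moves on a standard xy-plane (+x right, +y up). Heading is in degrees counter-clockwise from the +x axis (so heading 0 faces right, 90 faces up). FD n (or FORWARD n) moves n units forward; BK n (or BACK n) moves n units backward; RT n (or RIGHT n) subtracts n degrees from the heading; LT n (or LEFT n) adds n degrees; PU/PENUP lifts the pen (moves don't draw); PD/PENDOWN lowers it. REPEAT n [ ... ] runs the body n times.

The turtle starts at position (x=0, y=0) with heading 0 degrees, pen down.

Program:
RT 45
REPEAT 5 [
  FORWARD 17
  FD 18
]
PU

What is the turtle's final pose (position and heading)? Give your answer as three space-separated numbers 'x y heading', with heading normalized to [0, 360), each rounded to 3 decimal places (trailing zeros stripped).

Executing turtle program step by step:
Start: pos=(0,0), heading=0, pen down
RT 45: heading 0 -> 315
REPEAT 5 [
  -- iteration 1/5 --
  FD 17: (0,0) -> (12.021,-12.021) [heading=315, draw]
  FD 18: (12.021,-12.021) -> (24.749,-24.749) [heading=315, draw]
  -- iteration 2/5 --
  FD 17: (24.749,-24.749) -> (36.77,-36.77) [heading=315, draw]
  FD 18: (36.77,-36.77) -> (49.497,-49.497) [heading=315, draw]
  -- iteration 3/5 --
  FD 17: (49.497,-49.497) -> (61.518,-61.518) [heading=315, draw]
  FD 18: (61.518,-61.518) -> (74.246,-74.246) [heading=315, draw]
  -- iteration 4/5 --
  FD 17: (74.246,-74.246) -> (86.267,-86.267) [heading=315, draw]
  FD 18: (86.267,-86.267) -> (98.995,-98.995) [heading=315, draw]
  -- iteration 5/5 --
  FD 17: (98.995,-98.995) -> (111.016,-111.016) [heading=315, draw]
  FD 18: (111.016,-111.016) -> (123.744,-123.744) [heading=315, draw]
]
PU: pen up
Final: pos=(123.744,-123.744), heading=315, 10 segment(s) drawn

Answer: 123.744 -123.744 315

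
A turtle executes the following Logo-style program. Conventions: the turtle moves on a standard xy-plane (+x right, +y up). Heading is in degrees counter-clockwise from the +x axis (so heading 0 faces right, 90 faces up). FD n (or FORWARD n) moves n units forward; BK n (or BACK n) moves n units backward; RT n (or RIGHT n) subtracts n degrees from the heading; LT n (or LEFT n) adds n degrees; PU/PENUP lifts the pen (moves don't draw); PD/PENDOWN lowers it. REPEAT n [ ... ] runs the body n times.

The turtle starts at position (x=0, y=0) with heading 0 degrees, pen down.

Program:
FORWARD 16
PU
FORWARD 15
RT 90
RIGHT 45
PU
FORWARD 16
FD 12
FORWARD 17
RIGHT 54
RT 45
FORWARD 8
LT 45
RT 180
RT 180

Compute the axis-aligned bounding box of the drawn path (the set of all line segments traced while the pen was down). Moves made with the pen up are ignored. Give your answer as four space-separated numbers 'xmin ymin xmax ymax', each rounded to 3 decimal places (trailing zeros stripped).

Answer: 0 0 16 0

Derivation:
Executing turtle program step by step:
Start: pos=(0,0), heading=0, pen down
FD 16: (0,0) -> (16,0) [heading=0, draw]
PU: pen up
FD 15: (16,0) -> (31,0) [heading=0, move]
RT 90: heading 0 -> 270
RT 45: heading 270 -> 225
PU: pen up
FD 16: (31,0) -> (19.686,-11.314) [heading=225, move]
FD 12: (19.686,-11.314) -> (11.201,-19.799) [heading=225, move]
FD 17: (11.201,-19.799) -> (-0.82,-31.82) [heading=225, move]
RT 54: heading 225 -> 171
RT 45: heading 171 -> 126
FD 8: (-0.82,-31.82) -> (-5.522,-25.348) [heading=126, move]
LT 45: heading 126 -> 171
RT 180: heading 171 -> 351
RT 180: heading 351 -> 171
Final: pos=(-5.522,-25.348), heading=171, 1 segment(s) drawn

Segment endpoints: x in {0, 16}, y in {0}
xmin=0, ymin=0, xmax=16, ymax=0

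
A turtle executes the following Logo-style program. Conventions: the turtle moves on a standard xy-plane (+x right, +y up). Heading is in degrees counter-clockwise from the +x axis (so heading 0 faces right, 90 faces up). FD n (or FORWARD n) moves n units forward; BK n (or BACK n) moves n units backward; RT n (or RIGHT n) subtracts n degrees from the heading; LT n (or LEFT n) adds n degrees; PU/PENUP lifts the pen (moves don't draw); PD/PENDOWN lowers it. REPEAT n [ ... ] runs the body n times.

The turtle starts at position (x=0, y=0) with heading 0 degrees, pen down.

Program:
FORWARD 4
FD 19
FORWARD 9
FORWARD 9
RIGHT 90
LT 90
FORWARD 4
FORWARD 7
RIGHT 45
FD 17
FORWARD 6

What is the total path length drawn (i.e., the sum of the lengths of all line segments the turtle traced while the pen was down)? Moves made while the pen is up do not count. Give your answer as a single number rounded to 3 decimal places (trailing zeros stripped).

Answer: 75

Derivation:
Executing turtle program step by step:
Start: pos=(0,0), heading=0, pen down
FD 4: (0,0) -> (4,0) [heading=0, draw]
FD 19: (4,0) -> (23,0) [heading=0, draw]
FD 9: (23,0) -> (32,0) [heading=0, draw]
FD 9: (32,0) -> (41,0) [heading=0, draw]
RT 90: heading 0 -> 270
LT 90: heading 270 -> 0
FD 4: (41,0) -> (45,0) [heading=0, draw]
FD 7: (45,0) -> (52,0) [heading=0, draw]
RT 45: heading 0 -> 315
FD 17: (52,0) -> (64.021,-12.021) [heading=315, draw]
FD 6: (64.021,-12.021) -> (68.263,-16.263) [heading=315, draw]
Final: pos=(68.263,-16.263), heading=315, 8 segment(s) drawn

Segment lengths:
  seg 1: (0,0) -> (4,0), length = 4
  seg 2: (4,0) -> (23,0), length = 19
  seg 3: (23,0) -> (32,0), length = 9
  seg 4: (32,0) -> (41,0), length = 9
  seg 5: (41,0) -> (45,0), length = 4
  seg 6: (45,0) -> (52,0), length = 7
  seg 7: (52,0) -> (64.021,-12.021), length = 17
  seg 8: (64.021,-12.021) -> (68.263,-16.263), length = 6
Total = 75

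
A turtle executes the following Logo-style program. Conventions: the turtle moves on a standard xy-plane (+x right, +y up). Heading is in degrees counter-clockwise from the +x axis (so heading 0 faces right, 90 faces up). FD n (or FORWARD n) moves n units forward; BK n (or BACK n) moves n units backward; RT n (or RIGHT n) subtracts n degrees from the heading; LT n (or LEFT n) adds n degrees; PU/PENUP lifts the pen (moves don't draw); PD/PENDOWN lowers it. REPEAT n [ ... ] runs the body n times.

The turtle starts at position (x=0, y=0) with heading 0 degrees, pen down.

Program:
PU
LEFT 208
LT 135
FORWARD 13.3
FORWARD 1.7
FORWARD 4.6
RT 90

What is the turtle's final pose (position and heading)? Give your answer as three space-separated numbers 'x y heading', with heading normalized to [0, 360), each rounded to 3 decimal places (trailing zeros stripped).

Answer: 18.744 -5.73 253

Derivation:
Executing turtle program step by step:
Start: pos=(0,0), heading=0, pen down
PU: pen up
LT 208: heading 0 -> 208
LT 135: heading 208 -> 343
FD 13.3: (0,0) -> (12.719,-3.889) [heading=343, move]
FD 1.7: (12.719,-3.889) -> (14.345,-4.386) [heading=343, move]
FD 4.6: (14.345,-4.386) -> (18.744,-5.73) [heading=343, move]
RT 90: heading 343 -> 253
Final: pos=(18.744,-5.73), heading=253, 0 segment(s) drawn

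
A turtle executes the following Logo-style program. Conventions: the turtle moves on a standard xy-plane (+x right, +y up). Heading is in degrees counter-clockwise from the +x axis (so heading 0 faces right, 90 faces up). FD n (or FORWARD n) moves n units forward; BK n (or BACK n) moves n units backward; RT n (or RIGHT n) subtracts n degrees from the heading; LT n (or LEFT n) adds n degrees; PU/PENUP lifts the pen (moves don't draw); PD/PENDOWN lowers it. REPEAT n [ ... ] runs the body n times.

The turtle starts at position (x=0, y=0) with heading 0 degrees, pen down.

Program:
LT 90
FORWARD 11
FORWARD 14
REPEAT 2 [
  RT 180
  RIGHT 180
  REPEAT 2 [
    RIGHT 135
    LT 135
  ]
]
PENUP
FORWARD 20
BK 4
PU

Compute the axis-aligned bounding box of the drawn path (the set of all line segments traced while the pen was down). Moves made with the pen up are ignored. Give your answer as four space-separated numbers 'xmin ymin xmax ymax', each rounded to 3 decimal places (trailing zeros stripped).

Answer: 0 0 0 25

Derivation:
Executing turtle program step by step:
Start: pos=(0,0), heading=0, pen down
LT 90: heading 0 -> 90
FD 11: (0,0) -> (0,11) [heading=90, draw]
FD 14: (0,11) -> (0,25) [heading=90, draw]
REPEAT 2 [
  -- iteration 1/2 --
  RT 180: heading 90 -> 270
  RT 180: heading 270 -> 90
  REPEAT 2 [
    -- iteration 1/2 --
    RT 135: heading 90 -> 315
    LT 135: heading 315 -> 90
    -- iteration 2/2 --
    RT 135: heading 90 -> 315
    LT 135: heading 315 -> 90
  ]
  -- iteration 2/2 --
  RT 180: heading 90 -> 270
  RT 180: heading 270 -> 90
  REPEAT 2 [
    -- iteration 1/2 --
    RT 135: heading 90 -> 315
    LT 135: heading 315 -> 90
    -- iteration 2/2 --
    RT 135: heading 90 -> 315
    LT 135: heading 315 -> 90
  ]
]
PU: pen up
FD 20: (0,25) -> (0,45) [heading=90, move]
BK 4: (0,45) -> (0,41) [heading=90, move]
PU: pen up
Final: pos=(0,41), heading=90, 2 segment(s) drawn

Segment endpoints: x in {0, 0, 0}, y in {0, 11, 25}
xmin=0, ymin=0, xmax=0, ymax=25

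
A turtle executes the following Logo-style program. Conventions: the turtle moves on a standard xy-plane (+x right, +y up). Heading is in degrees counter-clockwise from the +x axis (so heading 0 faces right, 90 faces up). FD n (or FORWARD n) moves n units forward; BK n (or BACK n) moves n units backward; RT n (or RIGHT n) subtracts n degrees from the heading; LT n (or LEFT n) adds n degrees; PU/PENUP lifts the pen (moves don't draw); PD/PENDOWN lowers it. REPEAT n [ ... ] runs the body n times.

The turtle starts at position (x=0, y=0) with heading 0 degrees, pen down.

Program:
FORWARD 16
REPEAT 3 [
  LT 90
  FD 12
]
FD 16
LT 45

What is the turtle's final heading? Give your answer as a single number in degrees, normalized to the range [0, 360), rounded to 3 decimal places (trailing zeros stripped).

Answer: 315

Derivation:
Executing turtle program step by step:
Start: pos=(0,0), heading=0, pen down
FD 16: (0,0) -> (16,0) [heading=0, draw]
REPEAT 3 [
  -- iteration 1/3 --
  LT 90: heading 0 -> 90
  FD 12: (16,0) -> (16,12) [heading=90, draw]
  -- iteration 2/3 --
  LT 90: heading 90 -> 180
  FD 12: (16,12) -> (4,12) [heading=180, draw]
  -- iteration 3/3 --
  LT 90: heading 180 -> 270
  FD 12: (4,12) -> (4,0) [heading=270, draw]
]
FD 16: (4,0) -> (4,-16) [heading=270, draw]
LT 45: heading 270 -> 315
Final: pos=(4,-16), heading=315, 5 segment(s) drawn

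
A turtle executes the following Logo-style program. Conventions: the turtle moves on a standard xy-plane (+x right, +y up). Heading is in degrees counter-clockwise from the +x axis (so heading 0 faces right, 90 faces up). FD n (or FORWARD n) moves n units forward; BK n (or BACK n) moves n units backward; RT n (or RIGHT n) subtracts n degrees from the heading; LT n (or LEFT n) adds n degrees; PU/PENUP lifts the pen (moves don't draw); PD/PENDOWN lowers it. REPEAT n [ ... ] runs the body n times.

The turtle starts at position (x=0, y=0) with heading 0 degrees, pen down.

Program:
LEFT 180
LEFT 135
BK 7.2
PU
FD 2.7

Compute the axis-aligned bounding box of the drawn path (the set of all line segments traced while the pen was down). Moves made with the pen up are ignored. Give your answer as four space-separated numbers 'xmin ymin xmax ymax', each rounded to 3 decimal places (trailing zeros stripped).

Executing turtle program step by step:
Start: pos=(0,0), heading=0, pen down
LT 180: heading 0 -> 180
LT 135: heading 180 -> 315
BK 7.2: (0,0) -> (-5.091,5.091) [heading=315, draw]
PU: pen up
FD 2.7: (-5.091,5.091) -> (-3.182,3.182) [heading=315, move]
Final: pos=(-3.182,3.182), heading=315, 1 segment(s) drawn

Segment endpoints: x in {-5.091, 0}, y in {0, 5.091}
xmin=-5.091, ymin=0, xmax=0, ymax=5.091

Answer: -5.091 0 0 5.091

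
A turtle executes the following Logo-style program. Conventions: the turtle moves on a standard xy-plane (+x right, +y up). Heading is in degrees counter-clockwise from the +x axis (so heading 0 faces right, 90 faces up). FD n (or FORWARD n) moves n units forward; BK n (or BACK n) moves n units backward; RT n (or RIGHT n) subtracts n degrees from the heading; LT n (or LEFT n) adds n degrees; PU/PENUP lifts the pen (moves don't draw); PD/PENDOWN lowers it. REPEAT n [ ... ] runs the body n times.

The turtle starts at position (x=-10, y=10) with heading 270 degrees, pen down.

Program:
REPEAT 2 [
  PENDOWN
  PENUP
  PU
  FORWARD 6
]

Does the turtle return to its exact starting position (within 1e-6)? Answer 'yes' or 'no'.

Executing turtle program step by step:
Start: pos=(-10,10), heading=270, pen down
REPEAT 2 [
  -- iteration 1/2 --
  PD: pen down
  PU: pen up
  PU: pen up
  FD 6: (-10,10) -> (-10,4) [heading=270, move]
  -- iteration 2/2 --
  PD: pen down
  PU: pen up
  PU: pen up
  FD 6: (-10,4) -> (-10,-2) [heading=270, move]
]
Final: pos=(-10,-2), heading=270, 0 segment(s) drawn

Start position: (-10, 10)
Final position: (-10, -2)
Distance = 12; >= 1e-6 -> NOT closed

Answer: no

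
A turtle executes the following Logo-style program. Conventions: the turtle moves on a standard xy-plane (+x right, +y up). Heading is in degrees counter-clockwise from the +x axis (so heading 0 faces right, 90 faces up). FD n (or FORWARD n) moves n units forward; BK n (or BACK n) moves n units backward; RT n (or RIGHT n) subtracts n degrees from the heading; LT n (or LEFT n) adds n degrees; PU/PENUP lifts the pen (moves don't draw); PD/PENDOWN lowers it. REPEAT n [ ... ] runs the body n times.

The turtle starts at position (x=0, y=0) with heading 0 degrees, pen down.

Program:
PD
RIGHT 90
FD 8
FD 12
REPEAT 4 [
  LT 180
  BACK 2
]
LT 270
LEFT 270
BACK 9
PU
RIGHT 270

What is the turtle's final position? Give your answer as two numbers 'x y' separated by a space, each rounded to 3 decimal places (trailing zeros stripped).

Answer: 0 -29

Derivation:
Executing turtle program step by step:
Start: pos=(0,0), heading=0, pen down
PD: pen down
RT 90: heading 0 -> 270
FD 8: (0,0) -> (0,-8) [heading=270, draw]
FD 12: (0,-8) -> (0,-20) [heading=270, draw]
REPEAT 4 [
  -- iteration 1/4 --
  LT 180: heading 270 -> 90
  BK 2: (0,-20) -> (0,-22) [heading=90, draw]
  -- iteration 2/4 --
  LT 180: heading 90 -> 270
  BK 2: (0,-22) -> (0,-20) [heading=270, draw]
  -- iteration 3/4 --
  LT 180: heading 270 -> 90
  BK 2: (0,-20) -> (0,-22) [heading=90, draw]
  -- iteration 4/4 --
  LT 180: heading 90 -> 270
  BK 2: (0,-22) -> (0,-20) [heading=270, draw]
]
LT 270: heading 270 -> 180
LT 270: heading 180 -> 90
BK 9: (0,-20) -> (0,-29) [heading=90, draw]
PU: pen up
RT 270: heading 90 -> 180
Final: pos=(0,-29), heading=180, 7 segment(s) drawn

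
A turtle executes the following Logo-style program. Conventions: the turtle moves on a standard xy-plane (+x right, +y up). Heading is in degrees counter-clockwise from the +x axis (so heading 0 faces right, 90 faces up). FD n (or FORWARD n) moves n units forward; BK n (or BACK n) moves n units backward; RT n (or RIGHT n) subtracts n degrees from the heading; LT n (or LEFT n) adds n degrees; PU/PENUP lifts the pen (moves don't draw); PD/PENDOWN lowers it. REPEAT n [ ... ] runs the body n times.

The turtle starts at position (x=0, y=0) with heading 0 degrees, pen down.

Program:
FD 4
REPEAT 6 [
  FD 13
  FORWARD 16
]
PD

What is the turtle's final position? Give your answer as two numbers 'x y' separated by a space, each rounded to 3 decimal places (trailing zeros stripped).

Answer: 178 0

Derivation:
Executing turtle program step by step:
Start: pos=(0,0), heading=0, pen down
FD 4: (0,0) -> (4,0) [heading=0, draw]
REPEAT 6 [
  -- iteration 1/6 --
  FD 13: (4,0) -> (17,0) [heading=0, draw]
  FD 16: (17,0) -> (33,0) [heading=0, draw]
  -- iteration 2/6 --
  FD 13: (33,0) -> (46,0) [heading=0, draw]
  FD 16: (46,0) -> (62,0) [heading=0, draw]
  -- iteration 3/6 --
  FD 13: (62,0) -> (75,0) [heading=0, draw]
  FD 16: (75,0) -> (91,0) [heading=0, draw]
  -- iteration 4/6 --
  FD 13: (91,0) -> (104,0) [heading=0, draw]
  FD 16: (104,0) -> (120,0) [heading=0, draw]
  -- iteration 5/6 --
  FD 13: (120,0) -> (133,0) [heading=0, draw]
  FD 16: (133,0) -> (149,0) [heading=0, draw]
  -- iteration 6/6 --
  FD 13: (149,0) -> (162,0) [heading=0, draw]
  FD 16: (162,0) -> (178,0) [heading=0, draw]
]
PD: pen down
Final: pos=(178,0), heading=0, 13 segment(s) drawn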